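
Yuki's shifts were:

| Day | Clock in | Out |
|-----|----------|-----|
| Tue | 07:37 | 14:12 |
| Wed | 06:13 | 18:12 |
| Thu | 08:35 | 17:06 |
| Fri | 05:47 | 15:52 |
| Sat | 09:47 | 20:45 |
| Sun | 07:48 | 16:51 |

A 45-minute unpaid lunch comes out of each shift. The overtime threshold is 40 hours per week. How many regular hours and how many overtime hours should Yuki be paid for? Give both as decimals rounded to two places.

Tue: 07:37–14:12 = 6 h 35 min; less 45 min break → 5 h 50 min
Wed: 06:13–18:12 = 11 h 59 min; less 45 min break → 11 h 14 min
Thu: 08:35–17:06 = 8 h 31 min; less 45 min break → 7 h 46 min
Fri: 05:47–15:52 = 10 h 5 min; less 45 min break → 9 h 20 min
Sat: 09:47–20:45 = 10 h 58 min; less 45 min break → 10 h 13 min
Sun: 07:48–16:51 = 9 h 3 min; less 45 min break → 8 h 18 min
Total worked: 52 h 41 min = 52.68 h.
Threshold 40 h → overtime 12 h 41 min, regular 40 h 0 min.

Regular 40.00 hours, overtime 12.68 hours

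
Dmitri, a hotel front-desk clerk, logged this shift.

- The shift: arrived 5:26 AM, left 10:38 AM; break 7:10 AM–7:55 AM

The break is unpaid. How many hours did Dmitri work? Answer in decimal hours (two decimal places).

4.45 hours

The shift: 5:26 AM–10:38 AM = 5 h 12 min; less 45 min break → 4 h 27 min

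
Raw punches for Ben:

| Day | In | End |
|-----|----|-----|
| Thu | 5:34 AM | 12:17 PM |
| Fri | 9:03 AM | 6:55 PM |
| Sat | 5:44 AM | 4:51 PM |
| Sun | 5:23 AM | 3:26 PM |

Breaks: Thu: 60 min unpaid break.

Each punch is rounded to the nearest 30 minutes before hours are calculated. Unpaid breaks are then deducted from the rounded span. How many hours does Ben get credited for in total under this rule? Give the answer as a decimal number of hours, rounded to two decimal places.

37.50 hours

Thu: in 5:34 AM→5:30 AM, out 12:17 PM→12:30 PM; 7 h 0 min − 60 min = 6 h 0 min
Fri: in 9:03 AM→9:00 AM, out 6:55 PM→7:00 PM; 10 h 0 min
Sat: in 5:44 AM→5:30 AM, out 4:51 PM→5:00 PM; 11 h 30 min
Sun: in 5:23 AM→5:30 AM, out 3:26 PM→3:30 PM; 10 h 0 min
Total credited: 37 h 30 min.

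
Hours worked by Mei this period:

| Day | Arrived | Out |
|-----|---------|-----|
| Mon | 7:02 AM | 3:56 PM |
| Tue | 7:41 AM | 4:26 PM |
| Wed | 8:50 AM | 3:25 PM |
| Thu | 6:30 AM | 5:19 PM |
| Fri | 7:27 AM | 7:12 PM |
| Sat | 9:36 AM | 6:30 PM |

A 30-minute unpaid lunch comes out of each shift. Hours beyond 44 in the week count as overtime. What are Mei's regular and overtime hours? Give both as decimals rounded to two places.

Mon: 7:02 AM–3:56 PM = 8 h 54 min; less 30 min break → 8 h 24 min
Tue: 7:41 AM–4:26 PM = 8 h 45 min; less 30 min break → 8 h 15 min
Wed: 8:50 AM–3:25 PM = 6 h 35 min; less 30 min break → 6 h 5 min
Thu: 6:30 AM–5:19 PM = 10 h 49 min; less 30 min break → 10 h 19 min
Fri: 7:27 AM–7:12 PM = 11 h 45 min; less 30 min break → 11 h 15 min
Sat: 9:36 AM–6:30 PM = 8 h 54 min; less 30 min break → 8 h 24 min
Total worked: 52 h 42 min = 52.70 h.
Threshold 44 h → overtime 8 h 42 min, regular 44 h 0 min.

Regular 44.00 hours, overtime 8.70 hours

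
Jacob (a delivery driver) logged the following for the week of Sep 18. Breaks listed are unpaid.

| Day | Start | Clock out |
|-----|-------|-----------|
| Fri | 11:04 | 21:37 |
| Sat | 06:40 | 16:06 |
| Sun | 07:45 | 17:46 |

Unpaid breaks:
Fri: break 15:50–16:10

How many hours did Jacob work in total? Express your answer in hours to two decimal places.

Fri: 11:04–21:37 = 10 h 33 min; less 20 min break → 10 h 13 min
Sat: 06:40–16:06 = 9 h 26 min
Sun: 07:45–17:46 = 10 h 1 min
Total: 10 h 13 min + 9 h 26 min + 10 h 1 min = 29 h 40 min.

29.67 hours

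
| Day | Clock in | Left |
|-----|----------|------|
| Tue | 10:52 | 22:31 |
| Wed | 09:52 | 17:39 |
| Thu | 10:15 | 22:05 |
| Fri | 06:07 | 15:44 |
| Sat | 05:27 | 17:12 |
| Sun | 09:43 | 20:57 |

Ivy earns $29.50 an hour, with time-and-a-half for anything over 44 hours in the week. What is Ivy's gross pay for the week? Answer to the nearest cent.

$2177.10

Tue: 10:52–22:31 = 11 h 39 min
Wed: 09:52–17:39 = 7 h 47 min
Thu: 10:15–22:05 = 11 h 50 min
Fri: 06:07–15:44 = 9 h 37 min
Sat: 05:27–17:12 = 11 h 45 min
Sun: 09:43–20:57 = 11 h 14 min
Total worked: 63 h 52 min = 3832 min.
Regular 44 h 0 min = 2640 min at $29.50/h; overtime 19 h 52 min = 1192 min at $44.25/h.
Pay = (2640 × $29.50 + 1192 × $44.25) ÷ 60 = $2177.10.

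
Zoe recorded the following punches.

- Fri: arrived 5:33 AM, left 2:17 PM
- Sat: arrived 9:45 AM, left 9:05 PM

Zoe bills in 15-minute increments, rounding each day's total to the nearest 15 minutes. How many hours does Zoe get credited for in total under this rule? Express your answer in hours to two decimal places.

20.00 hours

Fri: 5:33 AM–2:17 PM = 8 h 44 min → rounds to 8 h 45 min
Sat: 9:45 AM–9:05 PM = 11 h 20 min → rounds to 11 h 15 min
Total credited: 20 h 0 min.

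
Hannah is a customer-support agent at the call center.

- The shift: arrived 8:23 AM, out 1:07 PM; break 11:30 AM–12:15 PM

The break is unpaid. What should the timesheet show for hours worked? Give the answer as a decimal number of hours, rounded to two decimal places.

3.98 hours

The shift: 8:23 AM–1:07 PM = 4 h 44 min; less 45 min break → 3 h 59 min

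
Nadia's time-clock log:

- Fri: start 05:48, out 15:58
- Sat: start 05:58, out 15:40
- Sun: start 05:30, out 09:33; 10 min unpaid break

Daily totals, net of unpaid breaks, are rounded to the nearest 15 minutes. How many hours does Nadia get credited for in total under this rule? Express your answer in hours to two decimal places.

24.00 hours

Fri: 05:48–15:58 = 10 h 10 min → rounds to 10 h 15 min
Sat: 05:58–15:40 = 9 h 42 min → rounds to 9 h 45 min
Sun: 05:30–09:33 = 4 h 3 min − 10 min = 3 h 53 min → rounds to 4 h 0 min
Total credited: 24 h 0 min.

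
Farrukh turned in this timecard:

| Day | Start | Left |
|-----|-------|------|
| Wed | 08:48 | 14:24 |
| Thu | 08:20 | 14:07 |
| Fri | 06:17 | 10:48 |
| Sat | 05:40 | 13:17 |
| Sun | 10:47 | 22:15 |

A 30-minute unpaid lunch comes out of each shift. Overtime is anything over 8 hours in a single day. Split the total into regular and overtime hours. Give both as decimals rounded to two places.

Regular 29.52 hours, overtime 2.97 hours

Wed: 08:48–14:24 = 5 h 36 min; less 30 min break → 5 h 6 min
Thu: 08:20–14:07 = 5 h 47 min; less 30 min break → 5 h 17 min
Fri: 06:17–10:48 = 4 h 31 min; less 30 min break → 4 h 1 min
Sat: 05:40–13:17 = 7 h 37 min; less 30 min break → 7 h 7 min
Sun: 10:47–22:15 = 11 h 28 min; less 30 min break → 10 h 58 min
Wed reg 5 h 6 min / OT 0 h 0 min; Thu reg 5 h 17 min / OT 0 h 0 min; Fri reg 4 h 1 min / OT 0 h 0 min; Sat reg 7 h 7 min / OT 0 h 0 min; Sun reg 8 h 0 min / OT 2 h 58 min.
Totals: regular 29 h 31 min, overtime 2 h 58 min.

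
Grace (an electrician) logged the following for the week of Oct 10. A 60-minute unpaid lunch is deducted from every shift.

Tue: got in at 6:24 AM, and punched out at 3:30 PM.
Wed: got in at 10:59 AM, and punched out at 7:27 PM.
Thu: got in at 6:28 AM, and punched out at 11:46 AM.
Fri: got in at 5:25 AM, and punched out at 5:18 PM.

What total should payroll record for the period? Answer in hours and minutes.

Tue: 6:24 AM–3:30 PM = 9 h 6 min; less 60 min break → 8 h 6 min
Wed: 10:59 AM–7:27 PM = 8 h 28 min; less 60 min break → 7 h 28 min
Thu: 6:28 AM–11:46 AM = 5 h 18 min; less 60 min break → 4 h 18 min
Fri: 5:25 AM–5:18 PM = 11 h 53 min; less 60 min break → 10 h 53 min
Total: 8 h 6 min + 7 h 28 min + 4 h 18 min + 10 h 53 min = 30 h 45 min.

30 h 45 min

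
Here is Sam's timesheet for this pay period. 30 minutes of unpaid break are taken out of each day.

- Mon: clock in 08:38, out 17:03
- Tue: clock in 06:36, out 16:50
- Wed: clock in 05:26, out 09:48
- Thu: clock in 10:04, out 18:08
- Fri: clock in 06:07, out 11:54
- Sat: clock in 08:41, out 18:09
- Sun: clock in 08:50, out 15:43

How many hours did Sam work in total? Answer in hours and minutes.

Mon: 08:38–17:03 = 8 h 25 min; less 30 min break → 7 h 55 min
Tue: 06:36–16:50 = 10 h 14 min; less 30 min break → 9 h 44 min
Wed: 05:26–09:48 = 4 h 22 min; less 30 min break → 3 h 52 min
Thu: 10:04–18:08 = 8 h 4 min; less 30 min break → 7 h 34 min
Fri: 06:07–11:54 = 5 h 47 min; less 30 min break → 5 h 17 min
Sat: 08:41–18:09 = 9 h 28 min; less 30 min break → 8 h 58 min
Sun: 08:50–15:43 = 6 h 53 min; less 30 min break → 6 h 23 min
Total: 7 h 55 min + 9 h 44 min + 3 h 52 min + 7 h 34 min + 5 h 17 min + 8 h 58 min + 6 h 23 min = 49 h 43 min.

49 h 43 min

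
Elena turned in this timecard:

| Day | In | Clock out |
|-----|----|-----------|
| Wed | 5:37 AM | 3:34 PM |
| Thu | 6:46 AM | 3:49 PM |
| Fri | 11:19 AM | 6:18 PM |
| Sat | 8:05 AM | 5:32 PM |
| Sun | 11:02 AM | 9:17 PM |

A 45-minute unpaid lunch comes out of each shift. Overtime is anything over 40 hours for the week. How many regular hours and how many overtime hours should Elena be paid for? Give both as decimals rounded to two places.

Wed: 5:37 AM–3:34 PM = 9 h 57 min; less 45 min break → 9 h 12 min
Thu: 6:46 AM–3:49 PM = 9 h 3 min; less 45 min break → 8 h 18 min
Fri: 11:19 AM–6:18 PM = 6 h 59 min; less 45 min break → 6 h 14 min
Sat: 8:05 AM–5:32 PM = 9 h 27 min; less 45 min break → 8 h 42 min
Sun: 11:02 AM–9:17 PM = 10 h 15 min; less 45 min break → 9 h 30 min
Total worked: 41 h 56 min = 41.93 h.
Threshold 40 h → overtime 1 h 56 min, regular 40 h 0 min.

Regular 40.00 hours, overtime 1.93 hours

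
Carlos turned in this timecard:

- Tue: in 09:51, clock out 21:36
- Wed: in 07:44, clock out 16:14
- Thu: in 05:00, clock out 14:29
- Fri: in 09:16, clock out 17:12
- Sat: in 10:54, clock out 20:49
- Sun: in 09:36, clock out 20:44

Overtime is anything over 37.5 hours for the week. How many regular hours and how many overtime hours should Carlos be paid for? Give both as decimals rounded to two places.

Tue: 09:51–21:36 = 11 h 45 min
Wed: 07:44–16:14 = 8 h 30 min
Thu: 05:00–14:29 = 9 h 29 min
Fri: 09:16–17:12 = 7 h 56 min
Sat: 10:54–20:49 = 9 h 55 min
Sun: 09:36–20:44 = 11 h 8 min
Total worked: 58 h 43 min = 58.72 h.
Threshold 37.5 h → overtime 21 h 13 min, regular 37 h 30 min.

Regular 37.50 hours, overtime 21.22 hours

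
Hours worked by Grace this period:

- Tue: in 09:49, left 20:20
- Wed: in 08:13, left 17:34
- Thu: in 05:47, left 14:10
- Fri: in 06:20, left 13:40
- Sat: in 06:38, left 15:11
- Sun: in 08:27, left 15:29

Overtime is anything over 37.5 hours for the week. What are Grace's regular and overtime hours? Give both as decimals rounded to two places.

Tue: 09:49–20:20 = 10 h 31 min
Wed: 08:13–17:34 = 9 h 21 min
Thu: 05:47–14:10 = 8 h 23 min
Fri: 06:20–13:40 = 7 h 20 min
Sat: 06:38–15:11 = 8 h 33 min
Sun: 08:27–15:29 = 7 h 2 min
Total worked: 51 h 10 min = 51.17 h.
Threshold 37.5 h → overtime 13 h 40 min, regular 37 h 30 min.

Regular 37.50 hours, overtime 13.67 hours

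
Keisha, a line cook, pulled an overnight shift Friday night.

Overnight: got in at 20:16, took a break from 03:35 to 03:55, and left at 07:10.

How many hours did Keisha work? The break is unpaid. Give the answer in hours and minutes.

Overnight: 20:16 → midnight = 3 h 44 min; midnight → 07:10 = 7 h 10 min; span 10 h 54 min; less 20 min break → 10 h 34 min

10 h 34 min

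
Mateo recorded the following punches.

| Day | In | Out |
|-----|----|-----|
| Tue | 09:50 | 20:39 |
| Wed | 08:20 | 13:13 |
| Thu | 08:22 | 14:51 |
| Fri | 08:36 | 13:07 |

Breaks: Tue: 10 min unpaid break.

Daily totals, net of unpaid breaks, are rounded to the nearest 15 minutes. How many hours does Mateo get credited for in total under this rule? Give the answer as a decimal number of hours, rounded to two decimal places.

Tue: 09:50–20:39 = 10 h 49 min − 10 min = 10 h 39 min → rounds to 10 h 45 min
Wed: 08:20–13:13 = 4 h 53 min → rounds to 5 h 0 min
Thu: 08:22–14:51 = 6 h 29 min → rounds to 6 h 30 min
Fri: 08:36–13:07 = 4 h 31 min → rounds to 4 h 30 min
Total credited: 26 h 45 min.

26.75 hours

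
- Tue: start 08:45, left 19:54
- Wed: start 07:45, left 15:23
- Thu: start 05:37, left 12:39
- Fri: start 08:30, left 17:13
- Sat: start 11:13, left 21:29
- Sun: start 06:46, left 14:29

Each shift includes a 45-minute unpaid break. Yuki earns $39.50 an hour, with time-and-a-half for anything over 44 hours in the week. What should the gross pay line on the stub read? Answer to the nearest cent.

$1975.99

Tue: 08:45–19:54 = 11 h 9 min; less 45 min break → 10 h 24 min
Wed: 07:45–15:23 = 7 h 38 min; less 45 min break → 6 h 53 min
Thu: 05:37–12:39 = 7 h 2 min; less 45 min break → 6 h 17 min
Fri: 08:30–17:13 = 8 h 43 min; less 45 min break → 7 h 58 min
Sat: 11:13–21:29 = 10 h 16 min; less 45 min break → 9 h 31 min
Sun: 06:46–14:29 = 7 h 43 min; less 45 min break → 6 h 58 min
Total worked: 48 h 1 min = 2881 min.
Regular 44 h 0 min = 2640 min at $39.50/h; overtime 4 h 1 min = 241 min at $59.25/h.
Pay = (2640 × $39.50 + 241 × $59.25) ÷ 60 = $1975.99.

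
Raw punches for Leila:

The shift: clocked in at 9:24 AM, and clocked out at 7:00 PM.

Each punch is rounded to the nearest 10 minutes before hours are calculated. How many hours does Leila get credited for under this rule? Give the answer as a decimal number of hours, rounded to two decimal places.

The shift: in 9:24 AM→9:20 AM, out 7:00 PM→7:00 PM; 9 h 40 min

9.67 hours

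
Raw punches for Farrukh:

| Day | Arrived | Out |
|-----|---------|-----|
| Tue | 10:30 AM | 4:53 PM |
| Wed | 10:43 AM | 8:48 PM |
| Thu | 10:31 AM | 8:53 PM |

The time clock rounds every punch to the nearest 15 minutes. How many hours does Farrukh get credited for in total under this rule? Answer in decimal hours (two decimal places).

Tue: in 10:30 AM→10:30 AM, out 4:53 PM→5:00 PM; 6 h 30 min
Wed: in 10:43 AM→10:45 AM, out 8:48 PM→8:45 PM; 10 h 0 min
Thu: in 10:31 AM→10:30 AM, out 8:53 PM→9:00 PM; 10 h 30 min
Total credited: 27 h 0 min.

27.00 hours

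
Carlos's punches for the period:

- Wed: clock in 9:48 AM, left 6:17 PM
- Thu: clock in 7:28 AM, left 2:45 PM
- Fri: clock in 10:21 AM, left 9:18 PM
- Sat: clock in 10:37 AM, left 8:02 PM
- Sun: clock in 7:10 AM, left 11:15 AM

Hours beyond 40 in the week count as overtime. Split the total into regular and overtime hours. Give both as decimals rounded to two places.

Regular 40.00 hours, overtime 0.22 hours

Wed: 9:48 AM–6:17 PM = 8 h 29 min
Thu: 7:28 AM–2:45 PM = 7 h 17 min
Fri: 10:21 AM–9:18 PM = 10 h 57 min
Sat: 10:37 AM–8:02 PM = 9 h 25 min
Sun: 7:10 AM–11:15 AM = 4 h 5 min
Total worked: 40 h 13 min = 40.22 h.
Threshold 40 h → overtime 0 h 13 min, regular 40 h 0 min.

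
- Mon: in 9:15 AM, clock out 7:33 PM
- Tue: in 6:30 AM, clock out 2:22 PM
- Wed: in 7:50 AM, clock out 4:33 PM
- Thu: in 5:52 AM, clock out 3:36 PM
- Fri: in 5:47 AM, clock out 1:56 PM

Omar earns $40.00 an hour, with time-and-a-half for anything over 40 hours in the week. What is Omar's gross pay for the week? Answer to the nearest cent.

$1886.00

Mon: 9:15 AM–7:33 PM = 10 h 18 min
Tue: 6:30 AM–2:22 PM = 7 h 52 min
Wed: 7:50 AM–4:33 PM = 8 h 43 min
Thu: 5:52 AM–3:36 PM = 9 h 44 min
Fri: 5:47 AM–1:56 PM = 8 h 9 min
Total worked: 44 h 46 min = 2686 min.
Regular 40 h 0 min = 2400 min at $40.00/h; overtime 4 h 46 min = 286 min at $60.00/h.
Pay = (2400 × $40.00 + 286 × $60.00) ÷ 60 = $1886.00.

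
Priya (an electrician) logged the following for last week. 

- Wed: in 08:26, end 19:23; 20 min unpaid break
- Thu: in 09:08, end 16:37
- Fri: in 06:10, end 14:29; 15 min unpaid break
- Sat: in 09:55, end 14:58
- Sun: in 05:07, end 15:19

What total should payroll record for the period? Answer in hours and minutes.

41 h 25 min

Wed: 08:26–19:23 = 10 h 57 min; less 20 min break → 10 h 37 min
Thu: 09:08–16:37 = 7 h 29 min
Fri: 06:10–14:29 = 8 h 19 min; less 15 min break → 8 h 4 min
Sat: 09:55–14:58 = 5 h 3 min
Sun: 05:07–15:19 = 10 h 12 min
Total: 10 h 37 min + 7 h 29 min + 8 h 4 min + 5 h 3 min + 10 h 12 min = 41 h 25 min.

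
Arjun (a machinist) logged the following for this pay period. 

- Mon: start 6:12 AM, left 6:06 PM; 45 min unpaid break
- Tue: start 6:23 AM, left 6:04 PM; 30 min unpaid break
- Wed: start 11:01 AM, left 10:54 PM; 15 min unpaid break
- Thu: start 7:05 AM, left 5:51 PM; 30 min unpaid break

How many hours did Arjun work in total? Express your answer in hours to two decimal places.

Mon: 6:12 AM–6:06 PM = 11 h 54 min; less 45 min break → 11 h 9 min
Tue: 6:23 AM–6:04 PM = 11 h 41 min; less 30 min break → 11 h 11 min
Wed: 11:01 AM–10:54 PM = 11 h 53 min; less 15 min break → 11 h 38 min
Thu: 7:05 AM–5:51 PM = 10 h 46 min; less 30 min break → 10 h 16 min
Total: 11 h 9 min + 11 h 11 min + 11 h 38 min + 10 h 16 min = 44 h 14 min.

44.23 hours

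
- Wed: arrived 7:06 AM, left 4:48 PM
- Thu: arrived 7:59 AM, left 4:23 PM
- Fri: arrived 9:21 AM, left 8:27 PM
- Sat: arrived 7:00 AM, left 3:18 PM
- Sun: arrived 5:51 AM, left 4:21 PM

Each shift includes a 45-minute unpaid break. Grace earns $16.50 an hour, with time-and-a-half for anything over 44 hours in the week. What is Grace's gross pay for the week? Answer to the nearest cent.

$732.19

Wed: 7:06 AM–4:48 PM = 9 h 42 min; less 45 min break → 8 h 57 min
Thu: 7:59 AM–4:23 PM = 8 h 24 min; less 45 min break → 7 h 39 min
Fri: 9:21 AM–8:27 PM = 11 h 6 min; less 45 min break → 10 h 21 min
Sat: 7:00 AM–3:18 PM = 8 h 18 min; less 45 min break → 7 h 33 min
Sun: 5:51 AM–4:21 PM = 10 h 30 min; less 45 min break → 9 h 45 min
Total worked: 44 h 15 min = 2655 min.
Regular 44 h 0 min = 2640 min at $16.50/h; overtime 0 h 15 min = 15 min at $24.75/h.
Pay = (2640 × $16.50 + 15 × $24.75) ÷ 60 = $732.19.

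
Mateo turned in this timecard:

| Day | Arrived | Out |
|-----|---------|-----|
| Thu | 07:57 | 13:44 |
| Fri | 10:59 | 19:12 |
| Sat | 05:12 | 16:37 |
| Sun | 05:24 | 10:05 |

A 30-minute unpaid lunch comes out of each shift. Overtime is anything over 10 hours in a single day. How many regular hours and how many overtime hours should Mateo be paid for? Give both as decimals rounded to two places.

Thu: 07:57–13:44 = 5 h 47 min; less 30 min break → 5 h 17 min
Fri: 10:59–19:12 = 8 h 13 min; less 30 min break → 7 h 43 min
Sat: 05:12–16:37 = 11 h 25 min; less 30 min break → 10 h 55 min
Sun: 05:24–10:05 = 4 h 41 min; less 30 min break → 4 h 11 min
Thu reg 5 h 17 min / OT 0 h 0 min; Fri reg 7 h 43 min / OT 0 h 0 min; Sat reg 10 h 0 min / OT 0 h 55 min; Sun reg 4 h 11 min / OT 0 h 0 min.
Totals: regular 27 h 11 min, overtime 0 h 55 min.

Regular 27.18 hours, overtime 0.92 hours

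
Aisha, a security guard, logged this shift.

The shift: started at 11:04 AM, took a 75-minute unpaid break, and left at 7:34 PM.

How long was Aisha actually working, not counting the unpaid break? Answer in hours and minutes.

The shift: 11:04 AM–7:34 PM = 8 h 30 min; less 75 min break → 7 h 15 min

7 h 15 min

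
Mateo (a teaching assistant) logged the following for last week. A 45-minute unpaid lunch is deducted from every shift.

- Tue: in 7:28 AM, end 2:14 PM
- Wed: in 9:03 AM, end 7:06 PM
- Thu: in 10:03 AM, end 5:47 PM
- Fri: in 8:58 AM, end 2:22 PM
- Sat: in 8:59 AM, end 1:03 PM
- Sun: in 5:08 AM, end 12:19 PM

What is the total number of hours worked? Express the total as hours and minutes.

Tue: 7:28 AM–2:14 PM = 6 h 46 min; less 45 min break → 6 h 1 min
Wed: 9:03 AM–7:06 PM = 10 h 3 min; less 45 min break → 9 h 18 min
Thu: 10:03 AM–5:47 PM = 7 h 44 min; less 45 min break → 6 h 59 min
Fri: 8:58 AM–2:22 PM = 5 h 24 min; less 45 min break → 4 h 39 min
Sat: 8:59 AM–1:03 PM = 4 h 4 min; less 45 min break → 3 h 19 min
Sun: 5:08 AM–12:19 PM = 7 h 11 min; less 45 min break → 6 h 26 min
Total: 6 h 1 min + 9 h 18 min + 6 h 59 min + 4 h 39 min + 3 h 19 min + 6 h 26 min = 36 h 42 min.

36 h 42 min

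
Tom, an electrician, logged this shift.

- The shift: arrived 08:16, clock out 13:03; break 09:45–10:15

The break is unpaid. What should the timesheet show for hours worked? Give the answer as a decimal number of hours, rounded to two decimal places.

4.28 hours

The shift: 08:16–13:03 = 4 h 47 min; less 30 min break → 4 h 17 min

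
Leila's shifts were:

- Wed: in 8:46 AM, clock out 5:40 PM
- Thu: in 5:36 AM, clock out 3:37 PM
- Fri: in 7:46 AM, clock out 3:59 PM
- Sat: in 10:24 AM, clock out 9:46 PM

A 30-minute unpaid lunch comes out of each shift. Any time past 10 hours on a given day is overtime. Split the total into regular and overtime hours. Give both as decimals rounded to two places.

Wed: 8:46 AM–5:40 PM = 8 h 54 min; less 30 min break → 8 h 24 min
Thu: 5:36 AM–3:37 PM = 10 h 1 min; less 30 min break → 9 h 31 min
Fri: 7:46 AM–3:59 PM = 8 h 13 min; less 30 min break → 7 h 43 min
Sat: 10:24 AM–9:46 PM = 11 h 22 min; less 30 min break → 10 h 52 min
Wed reg 8 h 24 min / OT 0 h 0 min; Thu reg 9 h 31 min / OT 0 h 0 min; Fri reg 7 h 43 min / OT 0 h 0 min; Sat reg 10 h 0 min / OT 0 h 52 min.
Totals: regular 35 h 38 min, overtime 0 h 52 min.

Regular 35.63 hours, overtime 0.87 hours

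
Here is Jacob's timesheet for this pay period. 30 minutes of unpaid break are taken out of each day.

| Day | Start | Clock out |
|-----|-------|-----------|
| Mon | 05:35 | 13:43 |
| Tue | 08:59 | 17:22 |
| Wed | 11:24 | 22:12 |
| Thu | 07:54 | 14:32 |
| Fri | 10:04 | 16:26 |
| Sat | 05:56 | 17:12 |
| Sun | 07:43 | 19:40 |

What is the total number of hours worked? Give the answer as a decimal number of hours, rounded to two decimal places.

60.03 hours

Mon: 05:35–13:43 = 8 h 8 min; less 30 min break → 7 h 38 min
Tue: 08:59–17:22 = 8 h 23 min; less 30 min break → 7 h 53 min
Wed: 11:24–22:12 = 10 h 48 min; less 30 min break → 10 h 18 min
Thu: 07:54–14:32 = 6 h 38 min; less 30 min break → 6 h 8 min
Fri: 10:04–16:26 = 6 h 22 min; less 30 min break → 5 h 52 min
Sat: 05:56–17:12 = 11 h 16 min; less 30 min break → 10 h 46 min
Sun: 07:43–19:40 = 11 h 57 min; less 30 min break → 11 h 27 min
Total: 7 h 38 min + 7 h 53 min + 10 h 18 min + 6 h 8 min + 5 h 52 min + 10 h 46 min + 11 h 27 min = 60 h 2 min.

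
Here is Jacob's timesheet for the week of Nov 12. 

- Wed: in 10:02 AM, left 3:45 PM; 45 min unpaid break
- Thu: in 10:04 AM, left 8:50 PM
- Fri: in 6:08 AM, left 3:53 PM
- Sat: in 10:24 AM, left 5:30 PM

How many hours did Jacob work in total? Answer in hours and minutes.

32 h 35 min

Wed: 10:02 AM–3:45 PM = 5 h 43 min; less 45 min break → 4 h 58 min
Thu: 10:04 AM–8:50 PM = 10 h 46 min
Fri: 6:08 AM–3:53 PM = 9 h 45 min
Sat: 10:24 AM–5:30 PM = 7 h 6 min
Total: 4 h 58 min + 10 h 46 min + 9 h 45 min + 7 h 6 min = 32 h 35 min.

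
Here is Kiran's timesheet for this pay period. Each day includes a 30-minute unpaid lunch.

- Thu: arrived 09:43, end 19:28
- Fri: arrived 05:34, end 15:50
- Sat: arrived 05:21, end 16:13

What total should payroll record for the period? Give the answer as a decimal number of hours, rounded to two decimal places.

Thu: 09:43–19:28 = 9 h 45 min; less 30 min break → 9 h 15 min
Fri: 05:34–15:50 = 10 h 16 min; less 30 min break → 9 h 46 min
Sat: 05:21–16:13 = 10 h 52 min; less 30 min break → 10 h 22 min
Total: 9 h 15 min + 9 h 46 min + 10 h 22 min = 29 h 23 min.

29.38 hours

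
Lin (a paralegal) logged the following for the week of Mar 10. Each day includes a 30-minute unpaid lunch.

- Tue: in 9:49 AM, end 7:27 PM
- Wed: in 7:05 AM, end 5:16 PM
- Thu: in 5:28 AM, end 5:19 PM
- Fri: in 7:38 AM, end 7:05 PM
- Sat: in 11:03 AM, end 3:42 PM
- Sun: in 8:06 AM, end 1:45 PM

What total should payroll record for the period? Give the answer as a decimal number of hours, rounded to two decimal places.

Tue: 9:49 AM–7:27 PM = 9 h 38 min; less 30 min break → 9 h 8 min
Wed: 7:05 AM–5:16 PM = 10 h 11 min; less 30 min break → 9 h 41 min
Thu: 5:28 AM–5:19 PM = 11 h 51 min; less 30 min break → 11 h 21 min
Fri: 7:38 AM–7:05 PM = 11 h 27 min; less 30 min break → 10 h 57 min
Sat: 11:03 AM–3:42 PM = 4 h 39 min; less 30 min break → 4 h 9 min
Sun: 8:06 AM–1:45 PM = 5 h 39 min; less 30 min break → 5 h 9 min
Total: 9 h 8 min + 9 h 41 min + 11 h 21 min + 10 h 57 min + 4 h 9 min + 5 h 9 min = 50 h 25 min.

50.42 hours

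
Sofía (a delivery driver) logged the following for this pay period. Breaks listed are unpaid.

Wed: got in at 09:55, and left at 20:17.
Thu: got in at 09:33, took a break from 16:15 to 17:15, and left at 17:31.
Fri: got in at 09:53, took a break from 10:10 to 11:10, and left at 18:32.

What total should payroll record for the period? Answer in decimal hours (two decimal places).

Wed: 09:55–20:17 = 10 h 22 min
Thu: 09:33–17:31 = 7 h 58 min; less 60 min break → 6 h 58 min
Fri: 09:53–18:32 = 8 h 39 min; less 60 min break → 7 h 39 min
Total: 10 h 22 min + 6 h 58 min + 7 h 39 min = 24 h 59 min.

24.98 hours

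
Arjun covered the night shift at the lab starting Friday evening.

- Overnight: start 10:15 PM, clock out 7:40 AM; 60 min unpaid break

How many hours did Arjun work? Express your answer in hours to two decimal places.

8.42 hours

Overnight: 10:15 PM → midnight = 1 h 45 min; midnight → 7:40 AM = 7 h 40 min; span 9 h 25 min; less 60 min break → 8 h 25 min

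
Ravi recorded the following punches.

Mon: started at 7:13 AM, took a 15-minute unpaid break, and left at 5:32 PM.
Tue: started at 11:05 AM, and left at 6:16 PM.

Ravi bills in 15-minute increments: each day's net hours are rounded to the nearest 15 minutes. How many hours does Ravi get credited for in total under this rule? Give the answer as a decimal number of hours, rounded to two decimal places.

Mon: 7:13 AM–5:32 PM = 10 h 19 min − 15 min = 10 h 4 min → rounds to 10 h 0 min
Tue: 11:05 AM–6:16 PM = 7 h 11 min → rounds to 7 h 15 min
Total credited: 17 h 15 min.

17.25 hours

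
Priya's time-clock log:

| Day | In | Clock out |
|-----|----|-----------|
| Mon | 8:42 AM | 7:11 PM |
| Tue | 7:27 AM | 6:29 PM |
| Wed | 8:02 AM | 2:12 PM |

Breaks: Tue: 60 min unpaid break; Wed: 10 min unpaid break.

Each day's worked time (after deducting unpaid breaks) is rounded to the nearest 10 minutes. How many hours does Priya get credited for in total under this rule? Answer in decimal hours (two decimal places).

Mon: 8:42 AM–7:11 PM = 10 h 29 min → rounds to 10 h 30 min
Tue: 7:27 AM–6:29 PM = 11 h 2 min − 60 min = 10 h 2 min → rounds to 10 h 0 min
Wed: 8:02 AM–2:12 PM = 6 h 10 min − 10 min = 6 h 0 min → rounds to 6 h 0 min
Total credited: 26 h 30 min.

26.50 hours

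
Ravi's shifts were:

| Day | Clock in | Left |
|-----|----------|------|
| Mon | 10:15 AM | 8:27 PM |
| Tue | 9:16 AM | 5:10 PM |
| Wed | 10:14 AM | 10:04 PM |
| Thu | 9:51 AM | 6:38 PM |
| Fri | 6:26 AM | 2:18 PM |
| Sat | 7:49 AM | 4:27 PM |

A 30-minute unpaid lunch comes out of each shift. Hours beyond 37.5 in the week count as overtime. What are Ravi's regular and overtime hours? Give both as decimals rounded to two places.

Regular 37.50 hours, overtime 14.72 hours

Mon: 10:15 AM–8:27 PM = 10 h 12 min; less 30 min break → 9 h 42 min
Tue: 9:16 AM–5:10 PM = 7 h 54 min; less 30 min break → 7 h 24 min
Wed: 10:14 AM–10:04 PM = 11 h 50 min; less 30 min break → 11 h 20 min
Thu: 9:51 AM–6:38 PM = 8 h 47 min; less 30 min break → 8 h 17 min
Fri: 6:26 AM–2:18 PM = 7 h 52 min; less 30 min break → 7 h 22 min
Sat: 7:49 AM–4:27 PM = 8 h 38 min; less 30 min break → 8 h 8 min
Total worked: 52 h 13 min = 52.22 h.
Threshold 37.5 h → overtime 14 h 43 min, regular 37 h 30 min.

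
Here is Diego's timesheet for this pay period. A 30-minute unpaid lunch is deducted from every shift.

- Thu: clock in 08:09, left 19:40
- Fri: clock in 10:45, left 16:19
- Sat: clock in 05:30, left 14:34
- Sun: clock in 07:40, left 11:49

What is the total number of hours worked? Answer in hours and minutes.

28 h 18 min

Thu: 08:09–19:40 = 11 h 31 min; less 30 min break → 11 h 1 min
Fri: 10:45–16:19 = 5 h 34 min; less 30 min break → 5 h 4 min
Sat: 05:30–14:34 = 9 h 4 min; less 30 min break → 8 h 34 min
Sun: 07:40–11:49 = 4 h 9 min; less 30 min break → 3 h 39 min
Total: 11 h 1 min + 5 h 4 min + 8 h 34 min + 3 h 39 min = 28 h 18 min.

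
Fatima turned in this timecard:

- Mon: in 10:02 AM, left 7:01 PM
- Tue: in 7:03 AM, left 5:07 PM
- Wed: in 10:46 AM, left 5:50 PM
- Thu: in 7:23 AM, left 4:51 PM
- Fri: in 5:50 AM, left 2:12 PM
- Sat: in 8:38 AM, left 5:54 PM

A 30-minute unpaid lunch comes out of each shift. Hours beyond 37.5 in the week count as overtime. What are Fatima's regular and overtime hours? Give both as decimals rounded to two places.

Regular 37.50 hours, overtime 12.72 hours

Mon: 10:02 AM–7:01 PM = 8 h 59 min; less 30 min break → 8 h 29 min
Tue: 7:03 AM–5:07 PM = 10 h 4 min; less 30 min break → 9 h 34 min
Wed: 10:46 AM–5:50 PM = 7 h 4 min; less 30 min break → 6 h 34 min
Thu: 7:23 AM–4:51 PM = 9 h 28 min; less 30 min break → 8 h 58 min
Fri: 5:50 AM–2:12 PM = 8 h 22 min; less 30 min break → 7 h 52 min
Sat: 8:38 AM–5:54 PM = 9 h 16 min; less 30 min break → 8 h 46 min
Total worked: 50 h 13 min = 50.22 h.
Threshold 37.5 h → overtime 12 h 43 min, regular 37 h 30 min.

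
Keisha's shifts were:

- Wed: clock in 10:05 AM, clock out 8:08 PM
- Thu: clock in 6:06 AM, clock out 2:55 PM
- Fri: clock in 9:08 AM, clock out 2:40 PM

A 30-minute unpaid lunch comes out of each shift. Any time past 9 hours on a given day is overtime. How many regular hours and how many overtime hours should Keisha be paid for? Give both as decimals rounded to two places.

Regular 22.35 hours, overtime 0.55 hours

Wed: 10:05 AM–8:08 PM = 10 h 3 min; less 30 min break → 9 h 33 min
Thu: 6:06 AM–2:55 PM = 8 h 49 min; less 30 min break → 8 h 19 min
Fri: 9:08 AM–2:40 PM = 5 h 32 min; less 30 min break → 5 h 2 min
Wed reg 9 h 0 min / OT 0 h 33 min; Thu reg 8 h 19 min / OT 0 h 0 min; Fri reg 5 h 2 min / OT 0 h 0 min.
Totals: regular 22 h 21 min, overtime 0 h 33 min.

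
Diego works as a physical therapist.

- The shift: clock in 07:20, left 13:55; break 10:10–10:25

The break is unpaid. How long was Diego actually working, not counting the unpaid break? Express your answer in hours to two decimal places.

6.33 hours

The shift: 07:20–13:55 = 6 h 35 min; less 15 min break → 6 h 20 min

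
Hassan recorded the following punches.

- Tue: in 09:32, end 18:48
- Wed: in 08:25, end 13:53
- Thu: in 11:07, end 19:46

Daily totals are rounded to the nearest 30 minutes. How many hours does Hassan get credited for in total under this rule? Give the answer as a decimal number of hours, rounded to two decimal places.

23.50 hours

Tue: 09:32–18:48 = 9 h 16 min → rounds to 9 h 30 min
Wed: 08:25–13:53 = 5 h 28 min → rounds to 5 h 30 min
Thu: 11:07–19:46 = 8 h 39 min → rounds to 8 h 30 min
Total credited: 23 h 30 min.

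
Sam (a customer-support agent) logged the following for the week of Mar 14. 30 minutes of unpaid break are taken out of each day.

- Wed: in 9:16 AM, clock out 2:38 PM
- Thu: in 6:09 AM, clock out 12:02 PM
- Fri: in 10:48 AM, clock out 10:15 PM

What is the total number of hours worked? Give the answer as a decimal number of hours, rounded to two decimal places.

Wed: 9:16 AM–2:38 PM = 5 h 22 min; less 30 min break → 4 h 52 min
Thu: 6:09 AM–12:02 PM = 5 h 53 min; less 30 min break → 5 h 23 min
Fri: 10:48 AM–10:15 PM = 11 h 27 min; less 30 min break → 10 h 57 min
Total: 4 h 52 min + 5 h 23 min + 10 h 57 min = 21 h 12 min.

21.20 hours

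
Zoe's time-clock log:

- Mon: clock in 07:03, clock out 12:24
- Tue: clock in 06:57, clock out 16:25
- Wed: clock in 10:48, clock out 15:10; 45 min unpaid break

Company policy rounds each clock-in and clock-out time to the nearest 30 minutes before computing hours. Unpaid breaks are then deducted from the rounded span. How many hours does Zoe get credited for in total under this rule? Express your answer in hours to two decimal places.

18.25 hours

Mon: in 07:03→07:00, out 12:24→12:30; 5 h 30 min
Tue: in 06:57→07:00, out 16:25→16:30; 9 h 30 min
Wed: in 10:48→11:00, out 15:10→15:00; 4 h 0 min − 45 min = 3 h 15 min
Total credited: 18 h 15 min.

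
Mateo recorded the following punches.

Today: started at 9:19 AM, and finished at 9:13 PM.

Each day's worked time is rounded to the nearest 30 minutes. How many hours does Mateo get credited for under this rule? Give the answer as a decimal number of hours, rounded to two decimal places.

12.00 hours

Today: 9:19 AM–9:13 PM = 11 h 54 min → rounds to 12 h 0 min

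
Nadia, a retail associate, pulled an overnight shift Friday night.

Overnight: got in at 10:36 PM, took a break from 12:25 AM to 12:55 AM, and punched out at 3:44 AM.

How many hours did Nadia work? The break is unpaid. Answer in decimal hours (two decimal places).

Overnight: 10:36 PM → midnight = 1 h 24 min; midnight → 3:44 AM = 3 h 44 min; span 5 h 8 min; less 30 min break → 4 h 38 min

4.63 hours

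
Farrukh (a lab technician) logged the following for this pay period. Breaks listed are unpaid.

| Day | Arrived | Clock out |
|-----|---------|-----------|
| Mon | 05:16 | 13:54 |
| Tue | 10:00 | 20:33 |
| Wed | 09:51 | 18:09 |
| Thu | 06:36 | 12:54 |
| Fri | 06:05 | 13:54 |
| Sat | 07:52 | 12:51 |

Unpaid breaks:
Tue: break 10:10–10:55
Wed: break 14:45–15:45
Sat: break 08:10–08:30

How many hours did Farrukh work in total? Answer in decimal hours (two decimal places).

44.50 hours

Mon: 05:16–13:54 = 8 h 38 min
Tue: 10:00–20:33 = 10 h 33 min; less 45 min break → 9 h 48 min
Wed: 09:51–18:09 = 8 h 18 min; less 60 min break → 7 h 18 min
Thu: 06:36–12:54 = 6 h 18 min
Fri: 06:05–13:54 = 7 h 49 min
Sat: 07:52–12:51 = 4 h 59 min; less 20 min break → 4 h 39 min
Total: 8 h 38 min + 9 h 48 min + 7 h 18 min + 6 h 18 min + 7 h 49 min + 4 h 39 min = 44 h 30 min.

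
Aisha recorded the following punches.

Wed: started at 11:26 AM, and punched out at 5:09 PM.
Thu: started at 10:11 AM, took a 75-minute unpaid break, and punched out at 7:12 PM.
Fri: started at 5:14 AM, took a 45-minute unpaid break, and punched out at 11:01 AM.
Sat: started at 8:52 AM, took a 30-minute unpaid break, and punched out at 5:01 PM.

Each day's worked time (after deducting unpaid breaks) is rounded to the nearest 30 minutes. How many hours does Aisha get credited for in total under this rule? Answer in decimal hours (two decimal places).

Wed: 11:26 AM–5:09 PM = 5 h 43 min → rounds to 5 h 30 min
Thu: 10:11 AM–7:12 PM = 9 h 1 min − 75 min = 7 h 46 min → rounds to 8 h 0 min
Fri: 5:14 AM–11:01 AM = 5 h 47 min − 45 min = 5 h 2 min → rounds to 5 h 0 min
Sat: 8:52 AM–5:01 PM = 8 h 9 min − 30 min = 7 h 39 min → rounds to 7 h 30 min
Total credited: 26 h 0 min.

26.00 hours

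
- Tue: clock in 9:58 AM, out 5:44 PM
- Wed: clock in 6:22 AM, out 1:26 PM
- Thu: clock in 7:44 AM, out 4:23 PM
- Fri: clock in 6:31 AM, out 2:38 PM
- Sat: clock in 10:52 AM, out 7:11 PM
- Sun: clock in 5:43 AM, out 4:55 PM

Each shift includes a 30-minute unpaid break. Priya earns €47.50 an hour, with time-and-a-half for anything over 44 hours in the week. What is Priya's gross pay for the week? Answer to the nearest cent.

€2383.31

Tue: 9:58 AM–5:44 PM = 7 h 46 min; less 30 min break → 7 h 16 min
Wed: 6:22 AM–1:26 PM = 7 h 4 min; less 30 min break → 6 h 34 min
Thu: 7:44 AM–4:23 PM = 8 h 39 min; less 30 min break → 8 h 9 min
Fri: 6:31 AM–2:38 PM = 8 h 7 min; less 30 min break → 7 h 37 min
Sat: 10:52 AM–7:11 PM = 8 h 19 min; less 30 min break → 7 h 49 min
Sun: 5:43 AM–4:55 PM = 11 h 12 min; less 30 min break → 10 h 42 min
Total worked: 48 h 7 min = 2887 min.
Regular 44 h 0 min = 2640 min at €47.50/h; overtime 4 h 7 min = 247 min at €71.25/h.
Pay = (2640 × €47.50 + 247 × €71.25) ÷ 60 = €2383.31.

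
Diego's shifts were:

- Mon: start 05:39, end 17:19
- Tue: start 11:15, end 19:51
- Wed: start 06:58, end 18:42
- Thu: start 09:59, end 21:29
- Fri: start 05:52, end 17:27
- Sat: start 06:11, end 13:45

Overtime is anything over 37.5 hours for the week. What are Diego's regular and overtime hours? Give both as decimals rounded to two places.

Mon: 05:39–17:19 = 11 h 40 min
Tue: 11:15–19:51 = 8 h 36 min
Wed: 06:58–18:42 = 11 h 44 min
Thu: 09:59–21:29 = 11 h 30 min
Fri: 05:52–17:27 = 11 h 35 min
Sat: 06:11–13:45 = 7 h 34 min
Total worked: 62 h 39 min = 62.65 h.
Threshold 37.5 h → overtime 25 h 9 min, regular 37 h 30 min.

Regular 37.50 hours, overtime 25.15 hours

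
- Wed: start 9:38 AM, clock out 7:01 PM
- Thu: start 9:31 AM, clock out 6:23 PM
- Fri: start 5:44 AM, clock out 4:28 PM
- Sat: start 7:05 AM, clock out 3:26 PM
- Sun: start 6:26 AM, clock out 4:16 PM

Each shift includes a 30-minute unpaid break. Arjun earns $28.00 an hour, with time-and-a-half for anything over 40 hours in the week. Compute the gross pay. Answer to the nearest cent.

Wed: 9:38 AM–7:01 PM = 9 h 23 min; less 30 min break → 8 h 53 min
Thu: 9:31 AM–6:23 PM = 8 h 52 min; less 30 min break → 8 h 22 min
Fri: 5:44 AM–4:28 PM = 10 h 44 min; less 30 min break → 10 h 14 min
Sat: 7:05 AM–3:26 PM = 8 h 21 min; less 30 min break → 7 h 51 min
Sun: 6:26 AM–4:16 PM = 9 h 50 min; less 30 min break → 9 h 20 min
Total worked: 44 h 40 min = 2680 min.
Regular 40 h 0 min = 2400 min at $28.00/h; overtime 4 h 40 min = 280 min at $42.00/h.
Pay = (2400 × $28.00 + 280 × $42.00) ÷ 60 = $1316.00.

$1316.00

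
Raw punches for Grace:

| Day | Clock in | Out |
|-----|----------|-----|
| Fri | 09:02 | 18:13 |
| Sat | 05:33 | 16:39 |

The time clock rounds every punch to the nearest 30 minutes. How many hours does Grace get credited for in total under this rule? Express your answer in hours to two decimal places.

20.00 hours

Fri: in 09:02→09:00, out 18:13→18:00; 9 h 0 min
Sat: in 05:33→05:30, out 16:39→16:30; 11 h 0 min
Total credited: 20 h 0 min.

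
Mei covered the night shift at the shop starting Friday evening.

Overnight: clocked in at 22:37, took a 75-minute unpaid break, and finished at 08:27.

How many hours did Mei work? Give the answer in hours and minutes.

Overnight: 22:37 → midnight = 1 h 23 min; midnight → 08:27 = 8 h 27 min; span 9 h 50 min; less 75 min break → 8 h 35 min

8 h 35 min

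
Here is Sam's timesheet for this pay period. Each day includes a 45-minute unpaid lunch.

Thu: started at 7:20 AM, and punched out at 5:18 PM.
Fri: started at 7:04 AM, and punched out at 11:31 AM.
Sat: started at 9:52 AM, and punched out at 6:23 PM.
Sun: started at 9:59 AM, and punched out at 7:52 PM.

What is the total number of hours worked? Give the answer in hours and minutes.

29 h 49 min

Thu: 7:20 AM–5:18 PM = 9 h 58 min; less 45 min break → 9 h 13 min
Fri: 7:04 AM–11:31 AM = 4 h 27 min; less 45 min break → 3 h 42 min
Sat: 9:52 AM–6:23 PM = 8 h 31 min; less 45 min break → 7 h 46 min
Sun: 9:59 AM–7:52 PM = 9 h 53 min; less 45 min break → 9 h 8 min
Total: 9 h 13 min + 3 h 42 min + 7 h 46 min + 9 h 8 min = 29 h 49 min.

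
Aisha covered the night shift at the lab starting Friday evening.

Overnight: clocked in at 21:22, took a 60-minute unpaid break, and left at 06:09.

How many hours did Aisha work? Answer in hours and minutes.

Overnight: 21:22 → midnight = 2 h 38 min; midnight → 06:09 = 6 h 9 min; span 8 h 47 min; less 60 min break → 7 h 47 min

7 h 47 min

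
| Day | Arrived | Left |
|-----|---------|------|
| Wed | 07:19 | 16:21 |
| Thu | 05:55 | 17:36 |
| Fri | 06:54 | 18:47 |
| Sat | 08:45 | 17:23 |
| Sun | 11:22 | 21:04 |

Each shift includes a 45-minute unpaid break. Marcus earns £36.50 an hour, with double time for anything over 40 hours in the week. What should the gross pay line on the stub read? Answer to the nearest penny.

£1984.38

Wed: 07:19–16:21 = 9 h 2 min; less 45 min break → 8 h 17 min
Thu: 05:55–17:36 = 11 h 41 min; less 45 min break → 10 h 56 min
Fri: 06:54–18:47 = 11 h 53 min; less 45 min break → 11 h 8 min
Sat: 08:45–17:23 = 8 h 38 min; less 45 min break → 7 h 53 min
Sun: 11:22–21:04 = 9 h 42 min; less 45 min break → 8 h 57 min
Total worked: 47 h 11 min = 2831 min.
Regular 40 h 0 min = 2400 min at £36.50/h; overtime 7 h 11 min = 431 min at £73.00/h.
Pay = (2400 × £36.50 + 431 × £73.00) ÷ 60 = £1984.38.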